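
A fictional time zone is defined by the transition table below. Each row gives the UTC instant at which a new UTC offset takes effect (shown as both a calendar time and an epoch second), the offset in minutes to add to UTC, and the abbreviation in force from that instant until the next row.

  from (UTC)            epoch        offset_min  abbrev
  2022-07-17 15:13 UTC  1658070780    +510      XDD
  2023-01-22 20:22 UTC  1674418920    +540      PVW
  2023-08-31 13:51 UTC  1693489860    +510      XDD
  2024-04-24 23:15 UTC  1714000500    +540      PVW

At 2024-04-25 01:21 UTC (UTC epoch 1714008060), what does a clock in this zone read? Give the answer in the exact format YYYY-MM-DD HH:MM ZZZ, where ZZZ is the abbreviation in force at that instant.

Query: 2024-04-25 01:21 UTC
Rule 4/4 (PVW, +09:00): 2024-04-24 23:15 UTC ≤ query < +∞
1·60 + 21 + 540 = 621 min
621 = 0·1440 + 621; 621 = 10·60 + 21 → 10:21, same day
→ 2024-04-25 10:21 PVW

2024-04-25 10:21 PVW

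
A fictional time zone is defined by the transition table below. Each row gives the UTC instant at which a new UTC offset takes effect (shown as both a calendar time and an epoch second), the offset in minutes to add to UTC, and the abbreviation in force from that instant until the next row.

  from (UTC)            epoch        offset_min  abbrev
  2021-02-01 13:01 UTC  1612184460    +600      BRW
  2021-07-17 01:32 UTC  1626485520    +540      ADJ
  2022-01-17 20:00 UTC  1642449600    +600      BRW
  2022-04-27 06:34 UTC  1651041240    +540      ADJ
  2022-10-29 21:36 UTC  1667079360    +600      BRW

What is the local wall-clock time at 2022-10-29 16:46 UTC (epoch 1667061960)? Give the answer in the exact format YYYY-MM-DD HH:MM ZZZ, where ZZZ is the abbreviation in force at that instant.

Query: 2022-10-29 16:46 UTC
Rule 4/5 (ADJ, +09:00): 2022-04-27 06:34 UTC ≤ query < 2022-10-29 21:36 UTC
16·60 + 46 + 540 = 1546 min
1546 = 1·1440 + 106; 106 = 1·60 + 46 → 01:46, 2022-10-29 + 1 day = 2022-10-30
→ 2022-10-30 01:46 ADJ

2022-10-30 01:46 ADJ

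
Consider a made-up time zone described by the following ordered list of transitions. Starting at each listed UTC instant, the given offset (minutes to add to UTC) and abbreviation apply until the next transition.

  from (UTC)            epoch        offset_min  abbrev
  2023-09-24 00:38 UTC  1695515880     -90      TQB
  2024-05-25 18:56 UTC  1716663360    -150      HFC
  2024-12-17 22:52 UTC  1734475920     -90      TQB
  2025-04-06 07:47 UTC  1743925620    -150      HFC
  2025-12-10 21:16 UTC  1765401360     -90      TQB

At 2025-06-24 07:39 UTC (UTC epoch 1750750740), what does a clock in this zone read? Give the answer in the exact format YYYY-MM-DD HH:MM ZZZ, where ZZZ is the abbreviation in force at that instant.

Query: 2025-06-24 07:39 UTC
Rule 4/5 (HFC, -02:30): 2025-04-06 07:47 UTC ≤ query < 2025-12-10 21:16 UTC
7·60 + 39 - 150 = 309 min
309 = 0·1440 + 309; 309 = 5·60 + 9 → 05:09, same day
→ 2025-06-24 05:09 HFC

2025-06-24 05:09 HFC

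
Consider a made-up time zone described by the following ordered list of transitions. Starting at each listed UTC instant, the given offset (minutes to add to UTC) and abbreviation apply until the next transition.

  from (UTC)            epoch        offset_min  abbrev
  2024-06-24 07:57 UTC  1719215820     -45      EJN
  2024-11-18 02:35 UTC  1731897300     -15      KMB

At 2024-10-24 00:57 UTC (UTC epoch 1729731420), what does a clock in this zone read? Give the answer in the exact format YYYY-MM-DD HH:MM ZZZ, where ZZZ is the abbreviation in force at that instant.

Query: 2024-10-24 00:57 UTC
Rule 1/2 (EJN, -00:45): 2024-06-24 07:57 UTC ≤ query < 2024-11-18 02:35 UTC
0·60 + 57 - 45 = 12 min
12 = 0·1440 + 12; 12 = 0·60 + 12 → 00:12, same day
→ 2024-10-24 00:12 EJN

2024-10-24 00:12 EJN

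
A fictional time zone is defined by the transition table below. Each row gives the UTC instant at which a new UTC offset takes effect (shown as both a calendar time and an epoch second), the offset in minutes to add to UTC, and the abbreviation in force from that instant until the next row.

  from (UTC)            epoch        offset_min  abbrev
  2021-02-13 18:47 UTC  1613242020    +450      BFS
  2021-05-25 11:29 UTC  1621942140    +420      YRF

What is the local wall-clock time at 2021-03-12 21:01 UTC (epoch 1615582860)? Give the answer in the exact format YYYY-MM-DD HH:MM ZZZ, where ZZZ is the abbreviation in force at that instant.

2021-03-13 04:31 BFS

Query: 2021-03-12 21:01 UTC
Rule 1/2 (BFS, +07:30): 2021-02-13 18:47 UTC ≤ query < 2021-05-25 11:29 UTC
21·60 + 1 + 450 = 1711 min
1711 = 1·1440 + 271; 271 = 4·60 + 31 → 04:31, 2021-03-12 + 1 day = 2021-03-13
→ 2021-03-13 04:31 BFS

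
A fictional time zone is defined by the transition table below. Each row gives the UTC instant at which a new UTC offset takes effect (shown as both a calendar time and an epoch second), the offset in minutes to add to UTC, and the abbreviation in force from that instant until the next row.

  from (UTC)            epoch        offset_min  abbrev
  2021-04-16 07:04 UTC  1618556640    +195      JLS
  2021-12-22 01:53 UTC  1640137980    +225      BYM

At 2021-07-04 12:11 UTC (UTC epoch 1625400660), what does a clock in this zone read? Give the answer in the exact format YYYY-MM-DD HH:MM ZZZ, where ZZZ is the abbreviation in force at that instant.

2021-07-04 15:26 JLS

Query: 2021-07-04 12:11 UTC
Rule 1/2 (JLS, +03:15): 2021-04-16 07:04 UTC ≤ query < 2021-12-22 01:53 UTC
12·60 + 11 + 195 = 926 min
926 = 0·1440 + 926; 926 = 15·60 + 26 → 15:26, same day
→ 2021-07-04 15:26 JLS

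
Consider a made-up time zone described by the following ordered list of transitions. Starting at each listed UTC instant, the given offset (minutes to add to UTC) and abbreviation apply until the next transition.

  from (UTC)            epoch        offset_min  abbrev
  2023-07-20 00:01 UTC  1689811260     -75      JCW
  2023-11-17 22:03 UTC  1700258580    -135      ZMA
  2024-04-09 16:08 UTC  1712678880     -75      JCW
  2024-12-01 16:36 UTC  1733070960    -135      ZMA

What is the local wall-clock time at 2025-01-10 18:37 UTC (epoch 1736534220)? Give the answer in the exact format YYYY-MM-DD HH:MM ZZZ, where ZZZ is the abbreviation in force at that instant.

2025-01-10 16:22 ZMA

Query: 2025-01-10 18:37 UTC
Rule 4/4 (ZMA, -02:15): 2024-12-01 16:36 UTC ≤ query < +∞
18·60 + 37 - 135 = 982 min
982 = 0·1440 + 982; 982 = 16·60 + 22 → 16:22, same day
→ 2025-01-10 16:22 ZMA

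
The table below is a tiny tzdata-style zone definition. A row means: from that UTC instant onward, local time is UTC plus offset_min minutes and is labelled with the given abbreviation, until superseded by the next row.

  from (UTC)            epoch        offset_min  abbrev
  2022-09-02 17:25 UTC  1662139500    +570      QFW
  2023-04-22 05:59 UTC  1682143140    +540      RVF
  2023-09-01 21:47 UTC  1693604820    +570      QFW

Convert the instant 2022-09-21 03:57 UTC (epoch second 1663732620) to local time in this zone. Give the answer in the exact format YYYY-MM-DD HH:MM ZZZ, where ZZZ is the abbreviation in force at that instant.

Query: 2022-09-21 03:57 UTC
Rule 1/3 (QFW, +09:30): 2022-09-02 17:25 UTC ≤ query < 2023-04-22 05:59 UTC
3·60 + 57 + 570 = 807 min
807 = 0·1440 + 807; 807 = 13·60 + 27 → 13:27, same day
→ 2022-09-21 13:27 QFW

2022-09-21 13:27 QFW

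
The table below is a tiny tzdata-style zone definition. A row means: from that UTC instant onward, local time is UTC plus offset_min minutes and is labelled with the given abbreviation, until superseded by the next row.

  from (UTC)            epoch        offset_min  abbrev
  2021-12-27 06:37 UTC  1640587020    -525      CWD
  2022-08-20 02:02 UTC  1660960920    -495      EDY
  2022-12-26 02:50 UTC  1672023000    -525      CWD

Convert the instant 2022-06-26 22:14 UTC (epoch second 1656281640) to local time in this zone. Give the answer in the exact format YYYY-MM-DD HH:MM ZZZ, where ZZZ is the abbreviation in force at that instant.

Query: 2022-06-26 22:14 UTC
Rule 1/3 (CWD, -08:45): 2021-12-27 06:37 UTC ≤ query < 2022-08-20 02:02 UTC
22·60 + 14 - 525 = 809 min
809 = 0·1440 + 809; 809 = 13·60 + 29 → 13:29, same day
→ 2022-06-26 13:29 CWD

2022-06-26 13:29 CWD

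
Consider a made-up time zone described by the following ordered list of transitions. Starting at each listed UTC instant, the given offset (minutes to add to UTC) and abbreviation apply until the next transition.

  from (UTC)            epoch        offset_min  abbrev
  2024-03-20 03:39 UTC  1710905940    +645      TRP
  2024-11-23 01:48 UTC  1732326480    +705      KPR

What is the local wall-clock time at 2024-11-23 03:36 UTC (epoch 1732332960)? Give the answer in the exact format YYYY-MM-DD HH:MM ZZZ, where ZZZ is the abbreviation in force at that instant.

Query: 2024-11-23 03:36 UTC
Rule 2/2 (KPR, +11:45): 2024-11-23 01:48 UTC ≤ query < +∞
3·60 + 36 + 705 = 921 min
921 = 0·1440 + 921; 921 = 15·60 + 21 → 15:21, same day
→ 2024-11-23 15:21 KPR

2024-11-23 15:21 KPR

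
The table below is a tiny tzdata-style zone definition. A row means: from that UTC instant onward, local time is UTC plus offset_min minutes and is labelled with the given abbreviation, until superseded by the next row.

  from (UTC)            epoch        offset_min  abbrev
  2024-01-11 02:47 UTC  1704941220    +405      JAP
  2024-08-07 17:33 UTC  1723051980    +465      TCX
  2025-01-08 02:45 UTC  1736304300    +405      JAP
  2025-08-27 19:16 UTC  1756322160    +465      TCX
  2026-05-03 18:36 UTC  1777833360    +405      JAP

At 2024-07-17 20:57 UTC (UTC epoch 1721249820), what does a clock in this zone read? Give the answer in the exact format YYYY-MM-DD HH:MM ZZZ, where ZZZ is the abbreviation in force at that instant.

2024-07-18 03:42 JAP

Query: 2024-07-17 20:57 UTC
Rule 1/5 (JAP, +06:45): 2024-01-11 02:47 UTC ≤ query < 2024-08-07 17:33 UTC
20·60 + 57 + 405 = 1662 min
1662 = 1·1440 + 222; 222 = 3·60 + 42 → 03:42, 2024-07-17 + 1 day = 2024-07-18
→ 2024-07-18 03:42 JAP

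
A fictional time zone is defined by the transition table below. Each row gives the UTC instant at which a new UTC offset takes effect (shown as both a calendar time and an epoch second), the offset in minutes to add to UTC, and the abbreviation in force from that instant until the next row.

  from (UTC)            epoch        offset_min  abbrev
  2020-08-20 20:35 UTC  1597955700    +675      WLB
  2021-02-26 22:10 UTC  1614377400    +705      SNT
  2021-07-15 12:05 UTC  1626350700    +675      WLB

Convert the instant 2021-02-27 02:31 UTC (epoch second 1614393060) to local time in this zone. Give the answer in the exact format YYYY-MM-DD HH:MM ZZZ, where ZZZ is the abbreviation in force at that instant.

Query: 2021-02-27 02:31 UTC
Rule 2/3 (SNT, +11:45): 2021-02-26 22:10 UTC ≤ query < 2021-07-15 12:05 UTC
2·60 + 31 + 705 = 856 min
856 = 0·1440 + 856; 856 = 14·60 + 16 → 14:16, same day
→ 2021-02-27 14:16 SNT

2021-02-27 14:16 SNT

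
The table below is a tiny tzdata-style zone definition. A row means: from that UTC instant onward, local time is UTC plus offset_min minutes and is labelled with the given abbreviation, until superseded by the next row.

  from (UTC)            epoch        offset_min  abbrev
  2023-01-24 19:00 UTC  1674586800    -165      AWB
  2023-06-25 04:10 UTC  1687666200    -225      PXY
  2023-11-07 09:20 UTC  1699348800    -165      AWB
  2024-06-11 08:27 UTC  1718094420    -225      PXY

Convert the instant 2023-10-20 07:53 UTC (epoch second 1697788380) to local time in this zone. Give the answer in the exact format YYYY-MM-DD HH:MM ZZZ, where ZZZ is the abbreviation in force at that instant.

2023-10-20 04:08 PXY

Query: 2023-10-20 07:53 UTC
Rule 2/4 (PXY, -03:45): 2023-06-25 04:10 UTC ≤ query < 2023-11-07 09:20 UTC
7·60 + 53 - 225 = 248 min
248 = 0·1440 + 248; 248 = 4·60 + 8 → 04:08, same day
→ 2023-10-20 04:08 PXY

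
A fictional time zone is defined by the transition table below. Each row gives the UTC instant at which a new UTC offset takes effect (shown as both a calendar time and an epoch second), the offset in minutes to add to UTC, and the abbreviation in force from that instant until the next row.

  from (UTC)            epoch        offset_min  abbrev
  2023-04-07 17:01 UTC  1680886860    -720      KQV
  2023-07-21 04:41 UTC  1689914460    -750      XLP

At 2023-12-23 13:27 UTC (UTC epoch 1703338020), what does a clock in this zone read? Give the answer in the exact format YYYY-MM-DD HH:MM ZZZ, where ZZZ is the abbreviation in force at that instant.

Query: 2023-12-23 13:27 UTC
Rule 2/2 (XLP, -12:30): 2023-07-21 04:41 UTC ≤ query < +∞
13·60 + 27 - 750 = 57 min
57 = 0·1440 + 57; 57 = 0·60 + 57 → 00:57, same day
→ 2023-12-23 00:57 XLP

2023-12-23 00:57 XLP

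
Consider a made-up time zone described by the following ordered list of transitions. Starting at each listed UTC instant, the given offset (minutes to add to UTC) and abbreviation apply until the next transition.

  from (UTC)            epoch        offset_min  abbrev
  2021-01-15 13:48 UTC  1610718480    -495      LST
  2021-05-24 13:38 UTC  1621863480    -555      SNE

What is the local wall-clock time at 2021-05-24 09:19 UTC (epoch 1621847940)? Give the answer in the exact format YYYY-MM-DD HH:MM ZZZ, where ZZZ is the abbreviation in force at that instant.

Query: 2021-05-24 09:19 UTC
Rule 1/2 (LST, -08:15): 2021-01-15 13:48 UTC ≤ query < 2021-05-24 13:38 UTC
9·60 + 19 - 495 = 64 min
64 = 0·1440 + 64; 64 = 1·60 + 4 → 01:04, same day
→ 2021-05-24 01:04 LST

2021-05-24 01:04 LST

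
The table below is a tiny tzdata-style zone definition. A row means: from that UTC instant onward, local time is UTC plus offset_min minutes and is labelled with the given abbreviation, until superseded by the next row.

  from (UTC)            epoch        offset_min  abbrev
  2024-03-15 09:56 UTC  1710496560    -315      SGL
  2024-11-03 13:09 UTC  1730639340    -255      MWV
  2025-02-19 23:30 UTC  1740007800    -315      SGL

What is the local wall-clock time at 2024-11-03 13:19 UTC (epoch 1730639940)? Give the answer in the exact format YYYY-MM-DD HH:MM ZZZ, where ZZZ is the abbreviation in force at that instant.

2024-11-03 09:04 MWV

Query: 2024-11-03 13:19 UTC
Rule 2/3 (MWV, -04:15): 2024-11-03 13:09 UTC ≤ query < 2025-02-19 23:30 UTC
13·60 + 19 - 255 = 544 min
544 = 0·1440 + 544; 544 = 9·60 + 4 → 09:04, same day
→ 2024-11-03 09:04 MWV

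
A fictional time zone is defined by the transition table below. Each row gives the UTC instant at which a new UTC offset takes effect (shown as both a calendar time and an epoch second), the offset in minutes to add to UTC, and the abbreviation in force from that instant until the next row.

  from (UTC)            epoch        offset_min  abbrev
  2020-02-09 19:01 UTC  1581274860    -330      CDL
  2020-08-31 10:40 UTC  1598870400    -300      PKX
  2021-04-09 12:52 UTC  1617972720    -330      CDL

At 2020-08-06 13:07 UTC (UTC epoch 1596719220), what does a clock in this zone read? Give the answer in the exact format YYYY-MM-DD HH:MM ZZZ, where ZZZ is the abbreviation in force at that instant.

2020-08-06 07:37 CDL

Query: 2020-08-06 13:07 UTC
Rule 1/3 (CDL, -05:30): 2020-02-09 19:01 UTC ≤ query < 2020-08-31 10:40 UTC
13·60 + 7 - 330 = 457 min
457 = 0·1440 + 457; 457 = 7·60 + 37 → 07:37, same day
→ 2020-08-06 07:37 CDL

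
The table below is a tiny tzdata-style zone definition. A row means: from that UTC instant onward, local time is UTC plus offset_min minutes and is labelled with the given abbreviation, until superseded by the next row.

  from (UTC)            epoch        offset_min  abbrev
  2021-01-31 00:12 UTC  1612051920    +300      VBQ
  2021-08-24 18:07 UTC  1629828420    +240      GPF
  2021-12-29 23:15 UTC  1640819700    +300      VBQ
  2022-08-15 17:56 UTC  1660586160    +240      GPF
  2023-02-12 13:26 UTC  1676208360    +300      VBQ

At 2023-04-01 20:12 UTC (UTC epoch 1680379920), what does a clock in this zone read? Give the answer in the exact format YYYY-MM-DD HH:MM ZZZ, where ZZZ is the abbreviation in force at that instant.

2023-04-02 01:12 VBQ

Query: 2023-04-01 20:12 UTC
Rule 5/5 (VBQ, +05:00): 2023-02-12 13:26 UTC ≤ query < +∞
20·60 + 12 + 300 = 1512 min
1512 = 1·1440 + 72; 72 = 1·60 + 12 → 01:12, 2023-04-01 + 1 day = 2023-04-02
→ 2023-04-02 01:12 VBQ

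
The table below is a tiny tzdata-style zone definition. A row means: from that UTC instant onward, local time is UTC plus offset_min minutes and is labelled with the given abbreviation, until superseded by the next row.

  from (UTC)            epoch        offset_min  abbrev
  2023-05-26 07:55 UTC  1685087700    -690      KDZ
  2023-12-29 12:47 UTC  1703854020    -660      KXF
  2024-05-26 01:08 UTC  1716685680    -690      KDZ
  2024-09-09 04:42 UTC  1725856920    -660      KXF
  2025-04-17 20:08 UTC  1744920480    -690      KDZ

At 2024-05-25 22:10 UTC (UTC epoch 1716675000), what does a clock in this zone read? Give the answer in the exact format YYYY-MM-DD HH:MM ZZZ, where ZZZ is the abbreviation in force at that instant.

Query: 2024-05-25 22:10 UTC
Rule 2/5 (KXF, -11:00): 2023-12-29 12:47 UTC ≤ query < 2024-05-26 01:08 UTC
22·60 + 10 - 660 = 670 min
670 = 0·1440 + 670; 670 = 11·60 + 10 → 11:10, same day
→ 2024-05-25 11:10 KXF

2024-05-25 11:10 KXF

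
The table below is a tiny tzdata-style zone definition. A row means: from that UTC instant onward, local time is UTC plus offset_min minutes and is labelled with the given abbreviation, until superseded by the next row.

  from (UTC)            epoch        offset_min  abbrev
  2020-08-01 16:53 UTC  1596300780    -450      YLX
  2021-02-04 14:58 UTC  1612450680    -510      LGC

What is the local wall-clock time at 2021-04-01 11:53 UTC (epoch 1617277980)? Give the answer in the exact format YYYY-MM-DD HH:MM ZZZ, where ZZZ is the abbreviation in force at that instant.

Query: 2021-04-01 11:53 UTC
Rule 2/2 (LGC, -08:30): 2021-02-04 14:58 UTC ≤ query < +∞
11·60 + 53 - 510 = 203 min
203 = 0·1440 + 203; 203 = 3·60 + 23 → 03:23, same day
→ 2021-04-01 03:23 LGC

2021-04-01 03:23 LGC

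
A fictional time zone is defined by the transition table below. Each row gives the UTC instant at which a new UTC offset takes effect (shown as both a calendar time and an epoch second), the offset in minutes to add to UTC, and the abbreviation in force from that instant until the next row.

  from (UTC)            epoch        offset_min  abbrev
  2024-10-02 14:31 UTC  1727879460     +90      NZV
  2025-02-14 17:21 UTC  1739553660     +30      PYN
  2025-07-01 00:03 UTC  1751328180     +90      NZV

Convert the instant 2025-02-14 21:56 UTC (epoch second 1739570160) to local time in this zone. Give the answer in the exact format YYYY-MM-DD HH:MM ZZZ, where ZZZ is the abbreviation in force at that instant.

Query: 2025-02-14 21:56 UTC
Rule 2/3 (PYN, +00:30): 2025-02-14 17:21 UTC ≤ query < 2025-07-01 00:03 UTC
21·60 + 56 + 30 = 1346 min
1346 = 0·1440 + 1346; 1346 = 22·60 + 26 → 22:26, same day
→ 2025-02-14 22:26 PYN

2025-02-14 22:26 PYN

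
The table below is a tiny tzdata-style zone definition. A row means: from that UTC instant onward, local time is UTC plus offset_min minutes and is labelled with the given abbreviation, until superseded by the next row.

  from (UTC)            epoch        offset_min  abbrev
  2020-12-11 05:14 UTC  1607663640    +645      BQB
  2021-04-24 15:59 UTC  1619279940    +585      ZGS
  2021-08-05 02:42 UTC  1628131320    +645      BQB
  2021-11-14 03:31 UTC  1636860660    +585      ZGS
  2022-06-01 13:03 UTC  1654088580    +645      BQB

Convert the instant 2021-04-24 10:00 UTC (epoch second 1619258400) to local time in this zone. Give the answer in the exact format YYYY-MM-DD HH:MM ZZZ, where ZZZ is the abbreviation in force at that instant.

2021-04-24 20:45 BQB

Query: 2021-04-24 10:00 UTC
Rule 1/5 (BQB, +10:45): 2020-12-11 05:14 UTC ≤ query < 2021-04-24 15:59 UTC
10·60 + 0 + 645 = 1245 min
1245 = 0·1440 + 1245; 1245 = 20·60 + 45 → 20:45, same day
→ 2021-04-24 20:45 BQB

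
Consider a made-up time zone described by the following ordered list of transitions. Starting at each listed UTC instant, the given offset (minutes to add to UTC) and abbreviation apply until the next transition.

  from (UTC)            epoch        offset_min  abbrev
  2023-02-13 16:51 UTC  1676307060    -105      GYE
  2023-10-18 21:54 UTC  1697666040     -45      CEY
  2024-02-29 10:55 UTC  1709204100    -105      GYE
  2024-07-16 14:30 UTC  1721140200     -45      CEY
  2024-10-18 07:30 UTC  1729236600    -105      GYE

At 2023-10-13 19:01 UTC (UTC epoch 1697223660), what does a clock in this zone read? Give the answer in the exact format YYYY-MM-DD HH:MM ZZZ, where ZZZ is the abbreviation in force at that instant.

2023-10-13 17:16 GYE

Query: 2023-10-13 19:01 UTC
Rule 1/5 (GYE, -01:45): 2023-02-13 16:51 UTC ≤ query < 2023-10-18 21:54 UTC
19·60 + 1 - 105 = 1036 min
1036 = 0·1440 + 1036; 1036 = 17·60 + 16 → 17:16, same day
→ 2023-10-13 17:16 GYE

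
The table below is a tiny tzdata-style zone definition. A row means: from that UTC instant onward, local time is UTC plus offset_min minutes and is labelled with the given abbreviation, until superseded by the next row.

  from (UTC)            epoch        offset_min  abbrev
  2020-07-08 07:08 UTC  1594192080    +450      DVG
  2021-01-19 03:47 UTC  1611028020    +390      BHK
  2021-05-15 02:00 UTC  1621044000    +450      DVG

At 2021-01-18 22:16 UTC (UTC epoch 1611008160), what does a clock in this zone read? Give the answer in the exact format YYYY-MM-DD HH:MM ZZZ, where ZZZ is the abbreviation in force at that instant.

Query: 2021-01-18 22:16 UTC
Rule 1/3 (DVG, +07:30): 2020-07-08 07:08 UTC ≤ query < 2021-01-19 03:47 UTC
22·60 + 16 + 450 = 1786 min
1786 = 1·1440 + 346; 346 = 5·60 + 46 → 05:46, 2021-01-18 + 1 day = 2021-01-19
→ 2021-01-19 05:46 DVG

2021-01-19 05:46 DVG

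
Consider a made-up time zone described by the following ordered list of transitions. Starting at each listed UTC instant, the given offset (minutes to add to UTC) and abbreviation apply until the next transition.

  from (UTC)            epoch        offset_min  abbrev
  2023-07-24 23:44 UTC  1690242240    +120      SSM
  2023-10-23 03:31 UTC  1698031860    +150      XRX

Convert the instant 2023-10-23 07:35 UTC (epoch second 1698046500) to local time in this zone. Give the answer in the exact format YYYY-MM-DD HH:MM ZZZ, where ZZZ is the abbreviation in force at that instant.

2023-10-23 10:05 XRX

Query: 2023-10-23 07:35 UTC
Rule 2/2 (XRX, +02:30): 2023-10-23 03:31 UTC ≤ query < +∞
7·60 + 35 + 150 = 605 min
605 = 0·1440 + 605; 605 = 10·60 + 5 → 10:05, same day
→ 2023-10-23 10:05 XRX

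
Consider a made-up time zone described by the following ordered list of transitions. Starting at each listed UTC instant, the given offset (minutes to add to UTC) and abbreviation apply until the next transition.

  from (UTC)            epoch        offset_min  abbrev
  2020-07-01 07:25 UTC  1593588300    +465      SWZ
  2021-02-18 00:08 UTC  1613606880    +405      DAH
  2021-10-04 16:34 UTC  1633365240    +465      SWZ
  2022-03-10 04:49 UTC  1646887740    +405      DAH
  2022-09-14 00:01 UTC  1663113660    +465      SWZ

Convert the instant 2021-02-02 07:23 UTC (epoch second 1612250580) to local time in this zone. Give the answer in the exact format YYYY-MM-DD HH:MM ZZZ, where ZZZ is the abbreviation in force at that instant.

2021-02-02 15:08 SWZ

Query: 2021-02-02 07:23 UTC
Rule 1/5 (SWZ, +07:45): 2020-07-01 07:25 UTC ≤ query < 2021-02-18 00:08 UTC
7·60 + 23 + 465 = 908 min
908 = 0·1440 + 908; 908 = 15·60 + 8 → 15:08, same day
→ 2021-02-02 15:08 SWZ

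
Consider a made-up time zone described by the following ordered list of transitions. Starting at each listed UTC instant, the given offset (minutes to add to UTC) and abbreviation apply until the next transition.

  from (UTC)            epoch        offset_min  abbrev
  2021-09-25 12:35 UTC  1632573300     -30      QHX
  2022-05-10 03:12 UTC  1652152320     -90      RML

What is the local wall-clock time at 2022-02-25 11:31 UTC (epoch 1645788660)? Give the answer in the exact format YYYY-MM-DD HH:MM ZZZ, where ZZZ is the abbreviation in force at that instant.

2022-02-25 11:01 QHX

Query: 2022-02-25 11:31 UTC
Rule 1/2 (QHX, -00:30): 2021-09-25 12:35 UTC ≤ query < 2022-05-10 03:12 UTC
11·60 + 31 - 30 = 661 min
661 = 0·1440 + 661; 661 = 11·60 + 1 → 11:01, same day
→ 2022-02-25 11:01 QHX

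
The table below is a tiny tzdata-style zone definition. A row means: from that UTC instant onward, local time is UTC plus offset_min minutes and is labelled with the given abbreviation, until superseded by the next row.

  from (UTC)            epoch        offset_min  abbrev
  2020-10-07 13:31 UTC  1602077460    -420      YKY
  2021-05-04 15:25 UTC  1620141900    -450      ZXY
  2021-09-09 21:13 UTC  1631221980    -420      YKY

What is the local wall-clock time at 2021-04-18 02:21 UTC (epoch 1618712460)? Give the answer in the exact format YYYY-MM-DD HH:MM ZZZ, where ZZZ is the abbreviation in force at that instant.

2021-04-17 19:21 YKY

Query: 2021-04-18 02:21 UTC
Rule 1/3 (YKY, -07:00): 2020-10-07 13:31 UTC ≤ query < 2021-05-04 15:25 UTC
2·60 + 21 - 420 = -279 min
-279 = -1·1440 + 1161; 1161 = 19·60 + 21 → 19:21, 2021-04-18 - 1 day = 2021-04-17
→ 2021-04-17 19:21 YKY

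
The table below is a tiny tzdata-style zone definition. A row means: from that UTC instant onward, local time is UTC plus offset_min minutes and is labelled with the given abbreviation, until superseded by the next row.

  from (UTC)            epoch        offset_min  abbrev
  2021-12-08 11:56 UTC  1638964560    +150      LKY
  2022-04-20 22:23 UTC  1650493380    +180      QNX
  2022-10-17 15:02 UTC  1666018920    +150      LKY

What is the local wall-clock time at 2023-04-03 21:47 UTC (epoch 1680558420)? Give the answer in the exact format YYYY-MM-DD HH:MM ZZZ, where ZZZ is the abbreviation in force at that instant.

Query: 2023-04-03 21:47 UTC
Rule 3/3 (LKY, +02:30): 2022-10-17 15:02 UTC ≤ query < +∞
21·60 + 47 + 150 = 1457 min
1457 = 1·1440 + 17; 17 = 0·60 + 17 → 00:17, 2023-04-03 + 1 day = 2023-04-04
→ 2023-04-04 00:17 LKY

2023-04-04 00:17 LKY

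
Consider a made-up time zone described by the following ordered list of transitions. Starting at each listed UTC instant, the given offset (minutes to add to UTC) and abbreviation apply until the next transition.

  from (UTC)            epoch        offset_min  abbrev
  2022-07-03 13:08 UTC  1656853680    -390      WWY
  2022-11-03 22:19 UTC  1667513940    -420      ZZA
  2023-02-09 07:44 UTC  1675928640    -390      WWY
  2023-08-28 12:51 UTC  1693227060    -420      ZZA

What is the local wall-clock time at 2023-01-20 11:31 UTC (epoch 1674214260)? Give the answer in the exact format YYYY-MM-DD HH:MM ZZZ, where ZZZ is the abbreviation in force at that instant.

Query: 2023-01-20 11:31 UTC
Rule 2/4 (ZZA, -07:00): 2022-11-03 22:19 UTC ≤ query < 2023-02-09 07:44 UTC
11·60 + 31 - 420 = 271 min
271 = 0·1440 + 271; 271 = 4·60 + 31 → 04:31, same day
→ 2023-01-20 04:31 ZZA

2023-01-20 04:31 ZZA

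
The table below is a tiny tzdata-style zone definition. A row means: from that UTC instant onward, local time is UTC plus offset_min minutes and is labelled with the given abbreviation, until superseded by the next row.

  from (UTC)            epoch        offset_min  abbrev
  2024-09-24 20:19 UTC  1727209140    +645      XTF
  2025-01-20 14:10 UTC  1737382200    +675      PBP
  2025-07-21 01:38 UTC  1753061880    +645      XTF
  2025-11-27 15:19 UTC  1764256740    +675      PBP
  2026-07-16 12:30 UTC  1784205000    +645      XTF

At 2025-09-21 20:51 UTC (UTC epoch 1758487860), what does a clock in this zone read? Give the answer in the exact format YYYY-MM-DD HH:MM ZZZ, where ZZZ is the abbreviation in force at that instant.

2025-09-22 07:36 XTF

Query: 2025-09-21 20:51 UTC
Rule 3/5 (XTF, +10:45): 2025-07-21 01:38 UTC ≤ query < 2025-11-27 15:19 UTC
20·60 + 51 + 645 = 1896 min
1896 = 1·1440 + 456; 456 = 7·60 + 36 → 07:36, 2025-09-21 + 1 day = 2025-09-22
→ 2025-09-22 07:36 XTF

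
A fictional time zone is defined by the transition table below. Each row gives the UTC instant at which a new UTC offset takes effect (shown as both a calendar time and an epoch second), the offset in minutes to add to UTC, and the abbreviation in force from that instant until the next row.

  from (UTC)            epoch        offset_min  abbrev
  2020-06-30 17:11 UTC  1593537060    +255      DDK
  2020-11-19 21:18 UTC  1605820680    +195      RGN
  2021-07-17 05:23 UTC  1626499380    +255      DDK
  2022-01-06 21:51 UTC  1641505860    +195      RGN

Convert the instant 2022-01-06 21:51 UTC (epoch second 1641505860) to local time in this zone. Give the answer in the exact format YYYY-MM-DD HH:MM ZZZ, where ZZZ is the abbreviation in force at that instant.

2022-01-07 01:06 RGN

Query: 2022-01-06 21:51 UTC
Rule 4/4 (RGN, +03:15): 2022-01-06 21:51 UTC ≤ query < +∞
21·60 + 51 + 195 = 1506 min
1506 = 1·1440 + 66; 66 = 1·60 + 6 → 01:06, 2022-01-06 + 1 day = 2022-01-07
→ 2022-01-07 01:06 RGN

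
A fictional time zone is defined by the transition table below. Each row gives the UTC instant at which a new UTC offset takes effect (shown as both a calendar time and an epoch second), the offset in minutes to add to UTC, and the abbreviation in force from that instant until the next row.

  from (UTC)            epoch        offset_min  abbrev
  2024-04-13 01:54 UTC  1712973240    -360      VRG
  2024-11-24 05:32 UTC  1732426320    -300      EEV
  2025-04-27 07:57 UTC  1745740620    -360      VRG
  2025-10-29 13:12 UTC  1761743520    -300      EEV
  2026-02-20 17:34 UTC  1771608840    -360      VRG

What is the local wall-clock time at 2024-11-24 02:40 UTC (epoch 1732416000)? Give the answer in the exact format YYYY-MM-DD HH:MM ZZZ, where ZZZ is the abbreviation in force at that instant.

Query: 2024-11-24 02:40 UTC
Rule 1/5 (VRG, -06:00): 2024-04-13 01:54 UTC ≤ query < 2024-11-24 05:32 UTC
2·60 + 40 - 360 = -200 min
-200 = -1·1440 + 1240; 1240 = 20·60 + 40 → 20:40, 2024-11-24 - 1 day = 2024-11-23
→ 2024-11-23 20:40 VRG

2024-11-23 20:40 VRG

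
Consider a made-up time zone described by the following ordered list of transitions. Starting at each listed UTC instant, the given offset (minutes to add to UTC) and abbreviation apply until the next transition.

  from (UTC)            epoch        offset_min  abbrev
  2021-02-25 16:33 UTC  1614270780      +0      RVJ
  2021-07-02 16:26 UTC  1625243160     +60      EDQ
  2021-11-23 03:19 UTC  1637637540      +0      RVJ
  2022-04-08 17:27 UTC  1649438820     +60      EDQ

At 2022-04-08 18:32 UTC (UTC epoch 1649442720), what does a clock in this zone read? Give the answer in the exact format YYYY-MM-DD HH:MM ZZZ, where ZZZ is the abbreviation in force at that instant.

Query: 2022-04-08 18:32 UTC
Rule 4/4 (EDQ, +01:00): 2022-04-08 17:27 UTC ≤ query < +∞
18·60 + 32 + 60 = 1172 min
1172 = 0·1440 + 1172; 1172 = 19·60 + 32 → 19:32, same day
→ 2022-04-08 19:32 EDQ

2022-04-08 19:32 EDQ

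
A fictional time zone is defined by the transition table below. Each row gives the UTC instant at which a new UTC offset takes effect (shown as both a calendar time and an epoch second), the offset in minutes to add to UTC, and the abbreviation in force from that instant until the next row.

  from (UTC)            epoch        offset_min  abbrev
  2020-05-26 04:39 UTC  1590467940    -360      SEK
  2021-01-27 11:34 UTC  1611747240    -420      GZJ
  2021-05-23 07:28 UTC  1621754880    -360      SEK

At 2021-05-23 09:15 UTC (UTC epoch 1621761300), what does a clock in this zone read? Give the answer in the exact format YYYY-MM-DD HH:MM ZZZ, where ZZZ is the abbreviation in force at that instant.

Query: 2021-05-23 09:15 UTC
Rule 3/3 (SEK, -06:00): 2021-05-23 07:28 UTC ≤ query < +∞
9·60 + 15 - 360 = 195 min
195 = 0·1440 + 195; 195 = 3·60 + 15 → 03:15, same day
→ 2021-05-23 03:15 SEK

2021-05-23 03:15 SEK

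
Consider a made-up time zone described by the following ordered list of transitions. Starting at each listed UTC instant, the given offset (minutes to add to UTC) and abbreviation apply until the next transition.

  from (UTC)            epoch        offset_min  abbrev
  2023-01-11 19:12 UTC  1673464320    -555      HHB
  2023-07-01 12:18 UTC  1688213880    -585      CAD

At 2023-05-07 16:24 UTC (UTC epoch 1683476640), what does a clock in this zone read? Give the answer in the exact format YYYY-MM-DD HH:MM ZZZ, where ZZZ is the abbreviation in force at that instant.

Query: 2023-05-07 16:24 UTC
Rule 1/2 (HHB, -09:15): 2023-01-11 19:12 UTC ≤ query < 2023-07-01 12:18 UTC
16·60 + 24 - 555 = 429 min
429 = 0·1440 + 429; 429 = 7·60 + 9 → 07:09, same day
→ 2023-05-07 07:09 HHB

2023-05-07 07:09 HHB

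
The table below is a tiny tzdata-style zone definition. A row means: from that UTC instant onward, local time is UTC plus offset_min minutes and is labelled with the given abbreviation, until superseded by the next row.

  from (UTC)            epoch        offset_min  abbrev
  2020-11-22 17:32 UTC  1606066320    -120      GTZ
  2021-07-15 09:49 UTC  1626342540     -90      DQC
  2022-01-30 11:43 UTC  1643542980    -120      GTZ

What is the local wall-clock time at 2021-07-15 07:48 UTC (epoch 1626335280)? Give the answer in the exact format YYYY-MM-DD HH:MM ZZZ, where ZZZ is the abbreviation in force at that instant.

2021-07-15 05:48 GTZ

Query: 2021-07-15 07:48 UTC
Rule 1/3 (GTZ, -02:00): 2020-11-22 17:32 UTC ≤ query < 2021-07-15 09:49 UTC
7·60 + 48 - 120 = 348 min
348 = 0·1440 + 348; 348 = 5·60 + 48 → 05:48, same day
→ 2021-07-15 05:48 GTZ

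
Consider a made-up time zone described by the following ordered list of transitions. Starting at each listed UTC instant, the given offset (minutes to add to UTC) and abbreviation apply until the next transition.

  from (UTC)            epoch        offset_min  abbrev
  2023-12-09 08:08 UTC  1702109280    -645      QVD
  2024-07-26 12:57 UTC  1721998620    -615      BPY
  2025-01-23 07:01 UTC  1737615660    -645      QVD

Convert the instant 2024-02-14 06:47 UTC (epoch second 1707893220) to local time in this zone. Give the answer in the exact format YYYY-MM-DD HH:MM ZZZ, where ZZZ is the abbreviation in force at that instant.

Query: 2024-02-14 06:47 UTC
Rule 1/3 (QVD, -10:45): 2023-12-09 08:08 UTC ≤ query < 2024-07-26 12:57 UTC
6·60 + 47 - 645 = -238 min
-238 = -1·1440 + 1202; 1202 = 20·60 + 2 → 20:02, 2024-02-14 - 1 day = 2024-02-13
→ 2024-02-13 20:02 QVD

2024-02-13 20:02 QVD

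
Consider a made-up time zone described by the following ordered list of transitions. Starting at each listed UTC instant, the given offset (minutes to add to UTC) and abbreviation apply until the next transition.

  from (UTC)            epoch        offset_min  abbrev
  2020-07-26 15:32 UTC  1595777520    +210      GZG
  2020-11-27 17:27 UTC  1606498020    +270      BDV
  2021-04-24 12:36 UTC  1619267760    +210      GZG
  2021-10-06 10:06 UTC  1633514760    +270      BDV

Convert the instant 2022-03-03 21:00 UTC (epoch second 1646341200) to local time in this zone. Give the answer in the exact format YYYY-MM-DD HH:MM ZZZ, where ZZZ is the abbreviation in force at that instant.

2022-03-04 01:30 BDV

Query: 2022-03-03 21:00 UTC
Rule 4/4 (BDV, +04:30): 2021-10-06 10:06 UTC ≤ query < +∞
21·60 + 0 + 270 = 1530 min
1530 = 1·1440 + 90; 90 = 1·60 + 30 → 01:30, 2022-03-03 + 1 day = 2022-03-04
→ 2022-03-04 01:30 BDV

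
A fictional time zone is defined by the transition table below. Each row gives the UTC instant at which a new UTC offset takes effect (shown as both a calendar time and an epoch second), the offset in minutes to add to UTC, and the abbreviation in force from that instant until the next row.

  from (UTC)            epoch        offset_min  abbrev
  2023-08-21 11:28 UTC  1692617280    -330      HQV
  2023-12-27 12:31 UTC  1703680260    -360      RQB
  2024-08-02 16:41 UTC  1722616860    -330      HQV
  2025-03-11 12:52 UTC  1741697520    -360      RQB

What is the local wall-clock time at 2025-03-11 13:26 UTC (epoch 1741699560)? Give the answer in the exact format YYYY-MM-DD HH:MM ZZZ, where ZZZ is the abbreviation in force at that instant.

Query: 2025-03-11 13:26 UTC
Rule 4/4 (RQB, -06:00): 2025-03-11 12:52 UTC ≤ query < +∞
13·60 + 26 - 360 = 446 min
446 = 0·1440 + 446; 446 = 7·60 + 26 → 07:26, same day
→ 2025-03-11 07:26 RQB

2025-03-11 07:26 RQB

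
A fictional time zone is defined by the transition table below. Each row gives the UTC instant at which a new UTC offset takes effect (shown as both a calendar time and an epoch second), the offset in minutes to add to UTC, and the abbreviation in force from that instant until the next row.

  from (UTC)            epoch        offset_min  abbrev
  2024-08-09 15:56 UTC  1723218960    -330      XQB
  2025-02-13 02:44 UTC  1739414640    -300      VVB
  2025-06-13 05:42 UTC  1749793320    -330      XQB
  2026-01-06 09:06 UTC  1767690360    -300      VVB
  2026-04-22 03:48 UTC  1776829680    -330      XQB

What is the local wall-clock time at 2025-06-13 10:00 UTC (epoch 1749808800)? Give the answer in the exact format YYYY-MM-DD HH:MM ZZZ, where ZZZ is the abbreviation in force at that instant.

2025-06-13 04:30 XQB

Query: 2025-06-13 10:00 UTC
Rule 3/5 (XQB, -05:30): 2025-06-13 05:42 UTC ≤ query < 2026-01-06 09:06 UTC
10·60 + 0 - 330 = 270 min
270 = 0·1440 + 270; 270 = 4·60 + 30 → 04:30, same day
→ 2025-06-13 04:30 XQB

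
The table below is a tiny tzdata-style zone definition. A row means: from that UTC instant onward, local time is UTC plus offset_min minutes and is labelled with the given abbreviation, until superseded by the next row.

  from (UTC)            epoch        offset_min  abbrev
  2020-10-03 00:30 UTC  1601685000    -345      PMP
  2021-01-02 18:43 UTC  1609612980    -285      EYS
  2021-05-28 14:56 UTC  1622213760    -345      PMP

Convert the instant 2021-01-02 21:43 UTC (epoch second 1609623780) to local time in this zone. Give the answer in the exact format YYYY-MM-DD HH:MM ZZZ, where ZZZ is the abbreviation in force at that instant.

2021-01-02 16:58 EYS

Query: 2021-01-02 21:43 UTC
Rule 2/3 (EYS, -04:45): 2021-01-02 18:43 UTC ≤ query < 2021-05-28 14:56 UTC
21·60 + 43 - 285 = 1018 min
1018 = 0·1440 + 1018; 1018 = 16·60 + 58 → 16:58, same day
→ 2021-01-02 16:58 EYS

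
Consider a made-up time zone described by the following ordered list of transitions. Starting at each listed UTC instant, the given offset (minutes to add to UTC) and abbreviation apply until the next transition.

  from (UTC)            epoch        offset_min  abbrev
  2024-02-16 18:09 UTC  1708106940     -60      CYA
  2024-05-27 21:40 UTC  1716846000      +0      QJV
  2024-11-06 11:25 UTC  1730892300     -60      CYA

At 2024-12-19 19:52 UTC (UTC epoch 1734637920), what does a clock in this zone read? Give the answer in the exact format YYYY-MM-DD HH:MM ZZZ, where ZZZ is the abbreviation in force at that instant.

Query: 2024-12-19 19:52 UTC
Rule 3/3 (CYA, -01:00): 2024-11-06 11:25 UTC ≤ query < +∞
19·60 + 52 - 60 = 1132 min
1132 = 0·1440 + 1132; 1132 = 18·60 + 52 → 18:52, same day
→ 2024-12-19 18:52 CYA

2024-12-19 18:52 CYA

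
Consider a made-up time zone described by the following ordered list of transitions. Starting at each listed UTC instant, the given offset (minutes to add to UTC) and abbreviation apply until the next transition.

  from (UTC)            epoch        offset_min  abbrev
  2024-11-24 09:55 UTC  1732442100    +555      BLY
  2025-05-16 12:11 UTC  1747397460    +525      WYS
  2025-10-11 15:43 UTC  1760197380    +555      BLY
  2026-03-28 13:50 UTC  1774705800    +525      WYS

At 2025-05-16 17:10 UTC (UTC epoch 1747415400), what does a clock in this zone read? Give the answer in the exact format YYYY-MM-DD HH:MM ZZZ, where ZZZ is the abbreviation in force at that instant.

Query: 2025-05-16 17:10 UTC
Rule 2/4 (WYS, +08:45): 2025-05-16 12:11 UTC ≤ query < 2025-10-11 15:43 UTC
17·60 + 10 + 525 = 1555 min
1555 = 1·1440 + 115; 115 = 1·60 + 55 → 01:55, 2025-05-16 + 1 day = 2025-05-17
→ 2025-05-17 01:55 WYS

2025-05-17 01:55 WYS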